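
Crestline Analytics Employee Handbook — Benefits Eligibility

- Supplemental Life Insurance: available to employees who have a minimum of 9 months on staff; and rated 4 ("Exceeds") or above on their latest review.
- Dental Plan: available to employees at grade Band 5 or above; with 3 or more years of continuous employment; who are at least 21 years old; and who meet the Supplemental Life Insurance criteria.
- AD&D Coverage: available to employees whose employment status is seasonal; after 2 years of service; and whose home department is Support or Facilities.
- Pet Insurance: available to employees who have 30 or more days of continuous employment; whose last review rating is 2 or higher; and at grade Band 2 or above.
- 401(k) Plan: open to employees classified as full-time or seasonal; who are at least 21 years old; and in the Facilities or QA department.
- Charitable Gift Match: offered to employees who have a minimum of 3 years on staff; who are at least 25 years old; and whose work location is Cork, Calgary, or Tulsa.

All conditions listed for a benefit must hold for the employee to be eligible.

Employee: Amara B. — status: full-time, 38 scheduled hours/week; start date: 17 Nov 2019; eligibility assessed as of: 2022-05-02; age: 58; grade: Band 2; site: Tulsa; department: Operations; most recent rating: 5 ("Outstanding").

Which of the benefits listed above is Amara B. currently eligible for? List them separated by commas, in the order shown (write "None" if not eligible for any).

Supplemental Life Insurance, Pet Insurance

Service from 17 Nov 2019 to 2022-05-02: 897 days.
Supplemental Life Insurance — service 897 days ≥ 9 months (≈270 days) ✓; rating 5 ≥ 4 ✓ → eligible.
Dental Plan — grade Band 2 < Band 5 ✗ → not eligible.
AD&D Coverage — status full-time ✗ (requires seasonal) → not eligible.
Pet Insurance — service 897 days ≥ 30 days ✓; rating 5 ≥ 2 ✓; grade Band 2 ≥ Band 2 ✓ → eligible.
401(k) Plan — status full-time ✓; age 58 ≥ 21 ✓; dept Operations ✗ → not eligible.
Charitable Gift Match — service 897 days < 3 years (≈1095 days) ✗ → not eligible.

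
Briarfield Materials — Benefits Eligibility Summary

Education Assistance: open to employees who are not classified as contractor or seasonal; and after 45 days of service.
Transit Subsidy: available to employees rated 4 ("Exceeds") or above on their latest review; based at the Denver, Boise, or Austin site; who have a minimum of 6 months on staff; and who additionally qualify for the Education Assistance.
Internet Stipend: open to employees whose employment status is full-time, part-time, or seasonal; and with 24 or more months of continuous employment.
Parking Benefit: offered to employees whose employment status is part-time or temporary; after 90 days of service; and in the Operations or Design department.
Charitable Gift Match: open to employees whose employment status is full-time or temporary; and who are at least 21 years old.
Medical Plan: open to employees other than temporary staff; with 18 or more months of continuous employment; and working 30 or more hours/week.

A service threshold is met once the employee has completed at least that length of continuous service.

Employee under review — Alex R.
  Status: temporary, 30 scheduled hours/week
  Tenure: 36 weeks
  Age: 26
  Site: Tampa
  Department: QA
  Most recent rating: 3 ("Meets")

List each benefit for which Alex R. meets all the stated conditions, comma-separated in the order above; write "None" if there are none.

Education Assistance, Charitable Gift Match

Education Assistance — status temporary ✓ (not excluded); service 36 weeks ≥ 45 days ✓ → eligible.
Transit Subsidy — rating 3 < 4 ✗ → not eligible.
Internet Stipend — status temporary ✗ (requires full-time, part-time, or seasonal) → not eligible.
Parking Benefit — status temporary ✓; service 36 weeks ≥ 90 days ✓; dept QA ✗ → not eligible.
Charitable Gift Match — status temporary ✓; age 26 ≥ 21 ✓ → eligible.
Medical Plan — status temporary ✗ (excluded) → not eligible.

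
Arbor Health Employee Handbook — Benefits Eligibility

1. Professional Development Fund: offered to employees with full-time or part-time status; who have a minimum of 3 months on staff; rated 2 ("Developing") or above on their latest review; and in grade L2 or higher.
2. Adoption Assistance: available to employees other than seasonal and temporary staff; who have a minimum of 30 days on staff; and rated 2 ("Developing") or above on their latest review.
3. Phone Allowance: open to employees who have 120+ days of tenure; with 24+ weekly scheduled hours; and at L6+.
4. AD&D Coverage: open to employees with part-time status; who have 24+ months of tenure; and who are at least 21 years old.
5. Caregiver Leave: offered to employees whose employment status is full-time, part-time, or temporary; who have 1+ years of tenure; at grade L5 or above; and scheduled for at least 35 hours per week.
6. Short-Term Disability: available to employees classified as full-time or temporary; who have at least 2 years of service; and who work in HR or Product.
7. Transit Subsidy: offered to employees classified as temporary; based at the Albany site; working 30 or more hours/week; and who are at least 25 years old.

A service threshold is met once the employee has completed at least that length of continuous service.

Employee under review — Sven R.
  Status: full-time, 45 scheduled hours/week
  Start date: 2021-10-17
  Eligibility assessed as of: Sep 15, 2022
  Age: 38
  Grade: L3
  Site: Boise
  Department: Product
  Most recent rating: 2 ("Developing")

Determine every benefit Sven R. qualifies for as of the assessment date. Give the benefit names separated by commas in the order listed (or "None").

Professional Development Fund, Adoption Assistance

Service from 2021-10-17 to Sep 15, 2022: 333 days.
Professional Development Fund — status full-time ✓; service 333 days ≥ 3 months (≈90 days) ✓; rating 2 ≥ 2 ✓; grade L3 ≥ L2 ✓ → eligible.
Adoption Assistance — status full-time ✓ (not excluded); service 333 days ≥ 30 days ✓; rating 2 ≥ 2 ✓ → eligible.
Phone Allowance — service 333 days ≥ 120 days ✓; 45 hrs/wk ≥ 24 ✓; grade L3 < L6 ✗ → not eligible.
AD&D Coverage — status full-time ✗ (requires part-time) → not eligible.
Caregiver Leave — status full-time ✓; service 333 days < 1 year (≈365 days) ✗ → not eligible.
Short-Term Disability — status full-time ✓; service 333 days < 2 years (≈730 days) ✗ → not eligible.
Transit Subsidy — status full-time ✗ (requires temporary) → not eligible.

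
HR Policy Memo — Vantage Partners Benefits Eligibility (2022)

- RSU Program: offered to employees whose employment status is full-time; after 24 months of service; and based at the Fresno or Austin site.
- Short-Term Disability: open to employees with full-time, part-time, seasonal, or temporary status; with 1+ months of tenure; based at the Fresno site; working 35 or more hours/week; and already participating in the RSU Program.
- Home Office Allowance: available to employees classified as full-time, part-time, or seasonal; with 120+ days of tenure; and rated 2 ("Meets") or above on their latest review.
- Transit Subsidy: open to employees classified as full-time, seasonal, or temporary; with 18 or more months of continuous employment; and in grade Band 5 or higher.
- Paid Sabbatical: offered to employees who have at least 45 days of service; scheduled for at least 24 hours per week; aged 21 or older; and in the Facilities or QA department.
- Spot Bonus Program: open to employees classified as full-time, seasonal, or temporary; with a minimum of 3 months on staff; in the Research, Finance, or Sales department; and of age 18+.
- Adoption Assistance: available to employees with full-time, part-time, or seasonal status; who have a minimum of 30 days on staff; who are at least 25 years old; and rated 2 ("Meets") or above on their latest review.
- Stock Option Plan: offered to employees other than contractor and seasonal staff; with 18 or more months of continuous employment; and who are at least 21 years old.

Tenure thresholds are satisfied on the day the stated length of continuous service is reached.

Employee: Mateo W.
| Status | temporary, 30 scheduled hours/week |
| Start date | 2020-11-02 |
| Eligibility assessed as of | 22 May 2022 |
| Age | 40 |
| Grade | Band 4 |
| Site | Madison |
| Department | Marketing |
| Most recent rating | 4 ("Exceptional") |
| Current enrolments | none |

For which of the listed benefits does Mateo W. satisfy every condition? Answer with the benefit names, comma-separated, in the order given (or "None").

Stock Option Plan

Service from 2020-11-02 to 22 May 2022: 566 days.
RSU Program — status temporary ✗ (requires full-time) → not eligible.
Short-Term Disability — status temporary ✓; service 566 days ≥ 1 month (≈30 days) ✓; site Madison ✗ (not Fresno) → not eligible.
Home Office Allowance — status temporary ✗ (requires full-time, part-time, or seasonal) → not eligible.
Transit Subsidy — status temporary ✓; service 566 days ≥ 18 months (≈540 days) ✓; grade Band 4 < Band 5 ✗ → not eligible.
Paid Sabbatical — service 566 days ≥ 45 days ✓; 30 hrs/wk ≥ 24 ✓; age 40 ≥ 21 ✓; dept Marketing ✗ → not eligible.
Spot Bonus Program — status temporary ✓; service 566 days ≥ 3 months (≈90 days) ✓; dept Marketing ✗ → not eligible.
Adoption Assistance — status temporary ✗ (requires full-time, part-time, or seasonal) → not eligible.
Stock Option Plan — status temporary ✓ (not excluded); service 566 days ≥ 18 months (≈540 days) ✓; age 40 ≥ 21 ✓ → eligible.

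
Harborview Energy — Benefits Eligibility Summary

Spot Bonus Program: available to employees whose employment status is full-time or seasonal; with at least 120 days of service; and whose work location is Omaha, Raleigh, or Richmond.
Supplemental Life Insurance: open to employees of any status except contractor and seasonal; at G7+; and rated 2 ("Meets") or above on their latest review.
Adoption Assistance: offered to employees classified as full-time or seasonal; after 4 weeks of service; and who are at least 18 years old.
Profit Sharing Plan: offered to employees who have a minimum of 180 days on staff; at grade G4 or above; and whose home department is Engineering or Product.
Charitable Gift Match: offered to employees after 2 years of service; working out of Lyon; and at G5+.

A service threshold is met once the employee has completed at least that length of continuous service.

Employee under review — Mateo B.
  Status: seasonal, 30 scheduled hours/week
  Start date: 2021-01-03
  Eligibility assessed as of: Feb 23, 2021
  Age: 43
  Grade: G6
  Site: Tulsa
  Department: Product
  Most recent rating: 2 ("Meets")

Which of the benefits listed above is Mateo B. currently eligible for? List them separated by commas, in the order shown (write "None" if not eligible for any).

Adoption Assistance

Service from 2021-01-03 to Feb 23, 2021: 51 days.
Spot Bonus Program — status seasonal ✓; service 51 days < 120 days ✗ → not eligible.
Supplemental Life Insurance — status seasonal ✗ (excluded) → not eligible.
Adoption Assistance — status seasonal ✓; service 51 days ≥ 4 weeks (≈28 days) ✓; age 43 ≥ 18 ✓ → eligible.
Profit Sharing Plan — service 51 days < 180 days ✗ → not eligible.
Charitable Gift Match — service 51 days < 2 years (≈730 days) ✗ → not eligible.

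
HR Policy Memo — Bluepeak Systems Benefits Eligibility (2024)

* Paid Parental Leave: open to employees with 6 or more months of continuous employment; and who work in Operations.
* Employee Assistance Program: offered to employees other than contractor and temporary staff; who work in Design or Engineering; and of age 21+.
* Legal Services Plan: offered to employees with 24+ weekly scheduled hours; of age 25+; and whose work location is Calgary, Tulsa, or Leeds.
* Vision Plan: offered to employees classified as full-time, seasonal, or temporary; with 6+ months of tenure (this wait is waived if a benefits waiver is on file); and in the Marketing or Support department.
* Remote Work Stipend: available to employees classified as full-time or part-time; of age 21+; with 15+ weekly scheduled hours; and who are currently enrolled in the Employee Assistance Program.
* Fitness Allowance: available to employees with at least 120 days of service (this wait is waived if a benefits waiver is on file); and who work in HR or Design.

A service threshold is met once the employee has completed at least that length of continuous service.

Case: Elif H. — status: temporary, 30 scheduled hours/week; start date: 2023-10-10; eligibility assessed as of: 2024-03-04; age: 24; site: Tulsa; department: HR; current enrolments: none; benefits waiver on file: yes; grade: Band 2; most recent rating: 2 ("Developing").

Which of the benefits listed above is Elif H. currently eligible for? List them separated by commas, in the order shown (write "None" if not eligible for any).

Service from 2023-10-10 to 2024-03-04: 146 days.
Paid Parental Leave — service 146 days < 6 months (≈180 days) ✗ → not eligible.
Employee Assistance Program — status temporary ✗ (excluded) → not eligible.
Legal Services Plan — 30 hrs/wk ≥ 24 ✓; age 24 < 25 ✗ → not eligible.
Vision Plan — status temporary ✓; benefits waiver on file ✓; dept HR ✗ → not eligible.
Remote Work Stipend — status temporary ✗ (requires full-time or part-time) → not eligible.
Fitness Allowance — benefits waiver on file ✓; dept HR ✓ → eligible.

Fitness Allowance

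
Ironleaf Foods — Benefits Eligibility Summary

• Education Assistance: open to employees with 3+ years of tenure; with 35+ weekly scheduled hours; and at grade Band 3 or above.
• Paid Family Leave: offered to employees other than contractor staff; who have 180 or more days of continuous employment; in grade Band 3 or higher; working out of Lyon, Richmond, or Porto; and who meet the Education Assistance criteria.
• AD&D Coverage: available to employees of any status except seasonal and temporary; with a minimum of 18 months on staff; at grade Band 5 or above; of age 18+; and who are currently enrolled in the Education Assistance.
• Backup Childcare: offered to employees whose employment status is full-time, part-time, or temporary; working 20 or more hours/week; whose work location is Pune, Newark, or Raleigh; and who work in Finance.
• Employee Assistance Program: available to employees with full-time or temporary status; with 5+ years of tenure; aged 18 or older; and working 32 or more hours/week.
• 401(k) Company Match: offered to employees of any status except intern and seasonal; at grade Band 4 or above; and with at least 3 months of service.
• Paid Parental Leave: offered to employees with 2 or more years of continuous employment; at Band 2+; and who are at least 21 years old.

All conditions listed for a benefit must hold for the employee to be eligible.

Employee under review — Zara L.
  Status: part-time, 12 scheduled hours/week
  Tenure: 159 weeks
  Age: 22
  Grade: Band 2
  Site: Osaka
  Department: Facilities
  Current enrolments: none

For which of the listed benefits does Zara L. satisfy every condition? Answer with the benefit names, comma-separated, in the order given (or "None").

Education Assistance — service 159 weeks ≥ 3 years (≈1095 days) ✓; 12 hrs/wk < 35 ✗ → not eligible.
Paid Family Leave — status part-time ✓ (not excluded); service 159 weeks ≥ 180 days ✓; grade Band 2 < Band 3 ✗ → not eligible.
AD&D Coverage — status part-time ✓ (not excluded); service 159 weeks ≥ 18 months (≈540 days) ✓; grade Band 2 < Band 5 ✗ → not eligible.
Backup Childcare — status part-time ✓; 12 hrs/wk < 20 ✗ → not eligible.
Employee Assistance Program — status part-time ✗ (requires full-time or temporary) → not eligible.
401(k) Company Match — status part-time ✓ (not excluded); grade Band 2 < Band 4 ✗ → not eligible.
Paid Parental Leave — service 159 weeks ≥ 2 years (≈730 days) ✓; grade Band 2 ≥ Band 2 ✓; age 22 ≥ 21 ✓ → eligible.

Paid Parental Leave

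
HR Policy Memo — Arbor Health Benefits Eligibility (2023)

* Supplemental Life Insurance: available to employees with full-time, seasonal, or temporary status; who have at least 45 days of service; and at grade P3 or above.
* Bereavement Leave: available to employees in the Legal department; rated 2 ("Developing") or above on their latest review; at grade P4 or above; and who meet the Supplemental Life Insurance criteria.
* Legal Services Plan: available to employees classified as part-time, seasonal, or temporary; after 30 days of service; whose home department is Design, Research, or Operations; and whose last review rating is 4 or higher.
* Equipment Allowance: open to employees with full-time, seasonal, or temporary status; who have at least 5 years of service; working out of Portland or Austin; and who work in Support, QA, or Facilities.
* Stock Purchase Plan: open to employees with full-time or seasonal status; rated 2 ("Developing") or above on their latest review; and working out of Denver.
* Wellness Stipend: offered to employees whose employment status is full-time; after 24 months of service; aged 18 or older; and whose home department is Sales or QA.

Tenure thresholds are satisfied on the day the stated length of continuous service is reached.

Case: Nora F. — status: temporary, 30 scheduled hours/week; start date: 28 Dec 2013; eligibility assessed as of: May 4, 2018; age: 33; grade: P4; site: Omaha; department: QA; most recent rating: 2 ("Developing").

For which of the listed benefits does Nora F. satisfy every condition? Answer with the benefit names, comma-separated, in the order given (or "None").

Service from 28 Dec 2013 to May 4, 2018: 1588 days.
Supplemental Life Insurance — status temporary ✓; service 1588 days ≥ 45 days ✓; grade P4 ≥ P3 ✓ → eligible.
Bereavement Leave — dept QA ✗ → not eligible.
Legal Services Plan — status temporary ✓; service 1588 days ≥ 30 days ✓; dept QA ✗ → not eligible.
Equipment Allowance — status temporary ✓; service 1588 days < 5 years (≈1825 days) ✗ → not eligible.
Stock Purchase Plan — status temporary ✗ (requires full-time or seasonal) → not eligible.
Wellness Stipend — status temporary ✗ (requires full-time) → not eligible.

Supplemental Life Insurance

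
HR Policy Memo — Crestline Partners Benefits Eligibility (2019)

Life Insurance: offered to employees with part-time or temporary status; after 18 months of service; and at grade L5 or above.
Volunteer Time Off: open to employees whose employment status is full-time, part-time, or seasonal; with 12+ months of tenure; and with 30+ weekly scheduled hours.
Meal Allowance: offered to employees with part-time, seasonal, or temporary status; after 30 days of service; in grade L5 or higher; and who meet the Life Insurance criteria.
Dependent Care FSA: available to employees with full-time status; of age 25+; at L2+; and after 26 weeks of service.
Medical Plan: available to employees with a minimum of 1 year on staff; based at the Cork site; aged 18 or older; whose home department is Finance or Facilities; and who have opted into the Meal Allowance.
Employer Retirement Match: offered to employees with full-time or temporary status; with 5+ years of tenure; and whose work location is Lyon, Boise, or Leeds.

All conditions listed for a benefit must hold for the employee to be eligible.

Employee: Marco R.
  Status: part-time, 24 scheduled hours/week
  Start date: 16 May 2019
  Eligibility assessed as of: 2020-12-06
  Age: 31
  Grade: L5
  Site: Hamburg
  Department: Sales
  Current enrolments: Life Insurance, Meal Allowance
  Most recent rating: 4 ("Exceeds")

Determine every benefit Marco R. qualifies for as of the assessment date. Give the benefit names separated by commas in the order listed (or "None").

Life Insurance, Meal Allowance

Service from 16 May 2019 to 2020-12-06: 570 days.
Life Insurance — status part-time ✓; service 570 days ≥ 18 months (≈540 days) ✓; grade L5 ≥ L5 ✓ → eligible.
Volunteer Time Off — status part-time ✓; service 570 days ≥ 12 months (≈360 days) ✓; 24 hrs/wk < 30 ✗ → not eligible.
Meal Allowance — status part-time ✓; service 570 days ≥ 30 days ✓; grade L5 ≥ L5 ✓; eligible for Life Insurance ✓ → eligible.
Dependent Care FSA — status part-time ✗ (requires full-time) → not eligible.
Medical Plan — service 570 days ≥ 1 year (≈365 days) ✓; site Hamburg ✗ (not Cork) → not eligible.
Employer Retirement Match — status part-time ✗ (requires full-time or temporary) → not eligible.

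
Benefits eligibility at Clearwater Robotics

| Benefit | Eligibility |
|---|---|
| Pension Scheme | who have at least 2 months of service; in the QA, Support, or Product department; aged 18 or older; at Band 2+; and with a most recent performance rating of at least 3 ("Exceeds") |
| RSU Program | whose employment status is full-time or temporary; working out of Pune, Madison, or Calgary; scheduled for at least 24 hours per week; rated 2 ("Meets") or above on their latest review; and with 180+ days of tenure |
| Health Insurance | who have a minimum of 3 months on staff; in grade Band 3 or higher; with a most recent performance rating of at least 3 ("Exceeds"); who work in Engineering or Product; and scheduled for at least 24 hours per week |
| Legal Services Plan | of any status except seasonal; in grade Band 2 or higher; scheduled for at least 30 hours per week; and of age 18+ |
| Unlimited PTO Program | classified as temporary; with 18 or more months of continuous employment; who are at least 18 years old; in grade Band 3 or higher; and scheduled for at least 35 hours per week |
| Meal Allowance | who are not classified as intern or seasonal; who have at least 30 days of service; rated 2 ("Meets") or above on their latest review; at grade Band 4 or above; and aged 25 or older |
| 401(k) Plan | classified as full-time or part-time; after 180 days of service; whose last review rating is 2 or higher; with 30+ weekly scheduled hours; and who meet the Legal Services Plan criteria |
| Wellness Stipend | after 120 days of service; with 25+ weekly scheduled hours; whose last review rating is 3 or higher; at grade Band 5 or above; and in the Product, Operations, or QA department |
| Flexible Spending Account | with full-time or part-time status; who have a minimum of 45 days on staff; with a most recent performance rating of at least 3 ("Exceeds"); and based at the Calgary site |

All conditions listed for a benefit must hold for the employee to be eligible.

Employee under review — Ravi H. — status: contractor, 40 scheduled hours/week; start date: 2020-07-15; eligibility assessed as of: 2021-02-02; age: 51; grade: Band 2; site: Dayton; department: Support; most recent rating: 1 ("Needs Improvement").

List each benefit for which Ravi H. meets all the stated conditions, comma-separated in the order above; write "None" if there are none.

Service from 2020-07-15 to 2021-02-02: 202 days.
Pension Scheme — service 202 days ≥ 2 months (≈60 days) ✓; dept Support ✓; age 51 ≥ 18 ✓; grade Band 2 ≥ Band 2 ✓; rating 1 < 3 ✗ → not eligible.
RSU Program — status contractor ✗ (requires full-time or temporary) → not eligible.
Health Insurance — service 202 days ≥ 3 months (≈90 days) ✓; grade Band 2 < Band 3 ✗ → not eligible.
Legal Services Plan — status contractor ✓ (not excluded); grade Band 2 ≥ Band 2 ✓; 40 hrs/wk ≥ 30 ✓; age 51 ≥ 18 ✓ → eligible.
Unlimited PTO Program — status contractor ✗ (requires temporary) → not eligible.
Meal Allowance — status contractor ✓ (not excluded); service 202 days ≥ 30 days ✓; rating 1 < 2 ✗ → not eligible.
401(k) Plan — status contractor ✗ (requires full-time or part-time) → not eligible.
Wellness Stipend — service 202 days ≥ 120 days ✓; 40 hrs/wk ≥ 25 ✓; rating 1 < 3 ✗ → not eligible.
Flexible Spending Account — status contractor ✗ (requires full-time or part-time) → not eligible.

Legal Services Plan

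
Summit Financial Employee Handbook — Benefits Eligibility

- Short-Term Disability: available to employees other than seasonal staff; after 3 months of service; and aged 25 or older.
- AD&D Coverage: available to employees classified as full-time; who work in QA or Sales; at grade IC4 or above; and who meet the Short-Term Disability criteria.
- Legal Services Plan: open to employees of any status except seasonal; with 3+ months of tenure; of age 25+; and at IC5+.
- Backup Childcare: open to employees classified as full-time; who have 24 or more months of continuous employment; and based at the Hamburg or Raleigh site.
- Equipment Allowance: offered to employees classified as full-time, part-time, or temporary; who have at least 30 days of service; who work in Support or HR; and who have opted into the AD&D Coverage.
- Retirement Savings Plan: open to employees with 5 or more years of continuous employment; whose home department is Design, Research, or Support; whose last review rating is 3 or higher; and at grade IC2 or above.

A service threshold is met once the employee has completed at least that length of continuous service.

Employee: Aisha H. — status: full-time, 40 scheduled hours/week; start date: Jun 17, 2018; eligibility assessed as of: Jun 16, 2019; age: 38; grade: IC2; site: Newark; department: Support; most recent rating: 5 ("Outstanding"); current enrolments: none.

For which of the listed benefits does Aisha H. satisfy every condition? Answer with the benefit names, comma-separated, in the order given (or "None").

Service from Jun 17, 2018 to Jun 16, 2019: 364 days.
Short-Term Disability — status full-time ✓ (not excluded); service 364 days ≥ 3 months (≈90 days) ✓; age 38 ≥ 25 ✓ → eligible.
AD&D Coverage — status full-time ✓; dept Support ✗ → not eligible.
Legal Services Plan — status full-time ✓ (not excluded); service 364 days ≥ 3 months (≈90 days) ✓; age 38 ≥ 25 ✓; grade IC2 < IC5 ✗ → not eligible.
Backup Childcare — status full-time ✓; service 364 days < 24 months (≈720 days) ✗ → not eligible.
Equipment Allowance — status full-time ✓; service 364 days ≥ 30 days ✓; dept Support ✓; not enrolled in AD&D Coverage ✗ → not eligible.
Retirement Savings Plan — service 364 days < 5 years (≈1825 days) ✗ → not eligible.

Short-Term Disability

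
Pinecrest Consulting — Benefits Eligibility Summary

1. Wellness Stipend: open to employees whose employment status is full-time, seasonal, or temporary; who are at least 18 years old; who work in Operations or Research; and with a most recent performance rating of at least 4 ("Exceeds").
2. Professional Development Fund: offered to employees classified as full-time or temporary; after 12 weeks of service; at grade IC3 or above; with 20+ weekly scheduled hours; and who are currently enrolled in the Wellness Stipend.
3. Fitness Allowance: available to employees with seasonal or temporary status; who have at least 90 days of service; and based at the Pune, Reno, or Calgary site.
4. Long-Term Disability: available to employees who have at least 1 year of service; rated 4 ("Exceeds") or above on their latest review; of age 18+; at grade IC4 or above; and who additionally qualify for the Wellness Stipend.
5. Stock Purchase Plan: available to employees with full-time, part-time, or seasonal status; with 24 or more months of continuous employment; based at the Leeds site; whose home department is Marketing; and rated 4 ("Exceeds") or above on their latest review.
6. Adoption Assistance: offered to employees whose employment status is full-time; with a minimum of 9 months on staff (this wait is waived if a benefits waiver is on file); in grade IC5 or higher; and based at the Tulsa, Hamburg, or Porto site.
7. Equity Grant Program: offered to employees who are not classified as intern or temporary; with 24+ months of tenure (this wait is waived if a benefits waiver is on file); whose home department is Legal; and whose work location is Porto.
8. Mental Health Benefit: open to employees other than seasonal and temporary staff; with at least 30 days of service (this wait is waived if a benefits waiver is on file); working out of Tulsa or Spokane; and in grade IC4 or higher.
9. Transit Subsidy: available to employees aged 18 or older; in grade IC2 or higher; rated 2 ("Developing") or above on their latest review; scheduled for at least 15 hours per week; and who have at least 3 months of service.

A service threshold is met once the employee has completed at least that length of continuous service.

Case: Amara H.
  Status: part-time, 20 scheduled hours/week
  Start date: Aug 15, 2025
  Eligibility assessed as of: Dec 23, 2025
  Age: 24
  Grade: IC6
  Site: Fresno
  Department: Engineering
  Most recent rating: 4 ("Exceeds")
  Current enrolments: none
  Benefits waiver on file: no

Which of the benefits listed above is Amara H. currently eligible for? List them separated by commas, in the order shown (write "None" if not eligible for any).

Transit Subsidy

Service from Aug 15, 2025 to Dec 23, 2025: 130 days.
Wellness Stipend — status part-time ✗ (requires full-time, seasonal, or temporary) → not eligible.
Professional Development Fund — status part-time ✗ (requires full-time or temporary) → not eligible.
Fitness Allowance — status part-time ✗ (requires seasonal or temporary) → not eligible.
Long-Term Disability — service 130 days < 1 year (≈365 days) ✗ → not eligible.
Stock Purchase Plan — status part-time ✓; service 130 days < 24 months (≈720 days) ✗ → not eligible.
Adoption Assistance — status part-time ✗ (requires full-time) → not eligible.
Equity Grant Program — status part-time ✓ (not excluded); no waiver, service 130 days < 24 months (≈720 days) ✗ → not eligible.
Mental Health Benefit — status part-time ✓ (not excluded); no waiver, service 130 days ≥ 30 days ✓; site Fresno ✗ (not Tulsa or Spokane) → not eligible.
Transit Subsidy — age 24 ≥ 18 ✓; grade IC6 ≥ IC2 ✓; rating 4 ≥ 2 ✓; 20 hrs/wk ≥ 15 ✓; service 130 days ≥ 3 months (≈90 days) ✓ → eligible.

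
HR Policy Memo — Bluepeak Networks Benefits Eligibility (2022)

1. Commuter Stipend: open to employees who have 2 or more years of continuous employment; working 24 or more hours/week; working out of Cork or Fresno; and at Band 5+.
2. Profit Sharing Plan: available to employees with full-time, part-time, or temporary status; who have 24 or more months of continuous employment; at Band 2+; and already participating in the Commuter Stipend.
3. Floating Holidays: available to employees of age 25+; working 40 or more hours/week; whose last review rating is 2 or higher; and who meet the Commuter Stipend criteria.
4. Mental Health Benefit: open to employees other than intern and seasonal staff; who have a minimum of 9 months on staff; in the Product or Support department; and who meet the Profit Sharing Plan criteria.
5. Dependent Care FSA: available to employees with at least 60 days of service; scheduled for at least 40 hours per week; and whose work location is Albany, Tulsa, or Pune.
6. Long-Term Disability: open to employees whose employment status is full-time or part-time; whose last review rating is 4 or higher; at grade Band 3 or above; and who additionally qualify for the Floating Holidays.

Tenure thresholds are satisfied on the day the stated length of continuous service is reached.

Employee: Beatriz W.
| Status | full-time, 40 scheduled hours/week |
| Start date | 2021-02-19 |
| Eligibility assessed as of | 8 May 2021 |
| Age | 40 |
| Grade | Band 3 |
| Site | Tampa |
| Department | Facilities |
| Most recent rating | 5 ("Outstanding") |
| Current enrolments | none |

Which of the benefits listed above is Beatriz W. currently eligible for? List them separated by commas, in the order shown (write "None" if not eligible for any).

Service from 2021-02-19 to 8 May 2021: 78 days.
Commuter Stipend — service 78 days < 2 years (≈730 days) ✗ → not eligible.
Profit Sharing Plan — status full-time ✓; service 78 days < 24 months (≈720 days) ✗ → not eligible.
Floating Holidays — age 40 ≥ 25 ✓; 40 hrs/wk ≥ 40 ✓; rating 5 ≥ 2 ✓; not eligible for Commuter Stipend ✗ → not eligible.
Mental Health Benefit — status full-time ✓ (not excluded); service 78 days < 9 months (≈270 days) ✗ → not eligible.
Dependent Care FSA — service 78 days ≥ 60 days ✓; 40 hrs/wk ≥ 40 ✓; site Tampa ✗ (not Albany, Tulsa, or Pune) → not eligible.
Long-Term Disability — status full-time ✓; rating 5 ≥ 4 ✓; grade Band 3 ≥ Band 3 ✓; not eligible for Floating Holidays ✗ → not eligible.

None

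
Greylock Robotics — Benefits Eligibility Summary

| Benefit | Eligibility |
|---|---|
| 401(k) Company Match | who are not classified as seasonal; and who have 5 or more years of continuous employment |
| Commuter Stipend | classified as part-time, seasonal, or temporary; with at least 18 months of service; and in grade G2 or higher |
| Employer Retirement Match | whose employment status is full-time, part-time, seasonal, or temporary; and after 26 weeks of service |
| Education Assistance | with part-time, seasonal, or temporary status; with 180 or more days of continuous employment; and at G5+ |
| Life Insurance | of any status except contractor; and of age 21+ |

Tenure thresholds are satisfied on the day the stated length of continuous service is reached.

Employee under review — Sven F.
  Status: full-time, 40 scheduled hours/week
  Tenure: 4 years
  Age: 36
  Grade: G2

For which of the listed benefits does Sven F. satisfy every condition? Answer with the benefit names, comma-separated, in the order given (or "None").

Employer Retirement Match, Life Insurance

401(k) Company Match — status full-time ✓ (not excluded); service 4 years < 5 years ✗ → not eligible.
Commuter Stipend — status full-time ✗ (requires part-time, seasonal, or temporary) → not eligible.
Employer Retirement Match — status full-time ✓; service 4 years ≥ 26 weeks (≈182 days) ✓ → eligible.
Education Assistance — status full-time ✗ (requires part-time, seasonal, or temporary) → not eligible.
Life Insurance — status full-time ✓ (not excluded); age 36 ≥ 21 ✓ → eligible.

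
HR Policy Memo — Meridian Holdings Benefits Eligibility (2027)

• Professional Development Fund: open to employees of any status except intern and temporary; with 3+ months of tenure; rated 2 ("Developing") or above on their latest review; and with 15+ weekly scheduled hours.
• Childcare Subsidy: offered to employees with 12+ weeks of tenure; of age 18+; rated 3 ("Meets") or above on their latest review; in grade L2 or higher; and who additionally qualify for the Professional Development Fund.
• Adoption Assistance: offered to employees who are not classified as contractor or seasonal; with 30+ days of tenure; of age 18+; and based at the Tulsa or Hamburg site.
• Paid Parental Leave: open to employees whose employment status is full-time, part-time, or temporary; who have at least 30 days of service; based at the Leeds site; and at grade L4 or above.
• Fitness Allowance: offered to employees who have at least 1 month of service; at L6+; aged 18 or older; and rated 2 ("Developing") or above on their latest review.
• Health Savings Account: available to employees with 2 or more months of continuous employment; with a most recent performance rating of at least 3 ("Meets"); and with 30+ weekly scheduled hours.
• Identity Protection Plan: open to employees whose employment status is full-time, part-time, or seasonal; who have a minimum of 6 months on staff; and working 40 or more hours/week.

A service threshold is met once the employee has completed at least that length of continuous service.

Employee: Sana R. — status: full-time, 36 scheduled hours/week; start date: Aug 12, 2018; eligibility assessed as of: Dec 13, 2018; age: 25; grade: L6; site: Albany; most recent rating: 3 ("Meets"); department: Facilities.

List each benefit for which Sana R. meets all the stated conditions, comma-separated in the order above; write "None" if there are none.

Professional Development Fund, Childcare Subsidy, Fitness Allowance, Health Savings Account

Service from Aug 12, 2018 to Dec 13, 2018: 123 days.
Professional Development Fund — status full-time ✓ (not excluded); service 123 days ≥ 3 months (≈90 days) ✓; rating 3 ≥ 2 ✓; 36 hrs/wk ≥ 15 ✓ → eligible.
Childcare Subsidy — service 123 days ≥ 12 weeks (≈84 days) ✓; age 25 ≥ 18 ✓; rating 3 ≥ 3 ✓; grade L6 ≥ L2 ✓; eligible for Professional Development Fund ✓ → eligible.
Adoption Assistance — status full-time ✓ (not excluded); service 123 days ≥ 30 days ✓; age 25 ≥ 18 ✓; site Albany ✗ (not Tulsa or Hamburg) → not eligible.
Paid Parental Leave — status full-time ✓; service 123 days ≥ 30 days ✓; site Albany ✗ (not Leeds) → not eligible.
Fitness Allowance — service 123 days ≥ 1 month (≈30 days) ✓; grade L6 ≥ L6 ✓; age 25 ≥ 18 ✓; rating 3 ≥ 2 ✓ → eligible.
Health Savings Account — service 123 days ≥ 2 months (≈60 days) ✓; rating 3 ≥ 3 ✓; 36 hrs/wk ≥ 30 ✓ → eligible.
Identity Protection Plan — status full-time ✓; service 123 days < 6 months (≈180 days) ✗ → not eligible.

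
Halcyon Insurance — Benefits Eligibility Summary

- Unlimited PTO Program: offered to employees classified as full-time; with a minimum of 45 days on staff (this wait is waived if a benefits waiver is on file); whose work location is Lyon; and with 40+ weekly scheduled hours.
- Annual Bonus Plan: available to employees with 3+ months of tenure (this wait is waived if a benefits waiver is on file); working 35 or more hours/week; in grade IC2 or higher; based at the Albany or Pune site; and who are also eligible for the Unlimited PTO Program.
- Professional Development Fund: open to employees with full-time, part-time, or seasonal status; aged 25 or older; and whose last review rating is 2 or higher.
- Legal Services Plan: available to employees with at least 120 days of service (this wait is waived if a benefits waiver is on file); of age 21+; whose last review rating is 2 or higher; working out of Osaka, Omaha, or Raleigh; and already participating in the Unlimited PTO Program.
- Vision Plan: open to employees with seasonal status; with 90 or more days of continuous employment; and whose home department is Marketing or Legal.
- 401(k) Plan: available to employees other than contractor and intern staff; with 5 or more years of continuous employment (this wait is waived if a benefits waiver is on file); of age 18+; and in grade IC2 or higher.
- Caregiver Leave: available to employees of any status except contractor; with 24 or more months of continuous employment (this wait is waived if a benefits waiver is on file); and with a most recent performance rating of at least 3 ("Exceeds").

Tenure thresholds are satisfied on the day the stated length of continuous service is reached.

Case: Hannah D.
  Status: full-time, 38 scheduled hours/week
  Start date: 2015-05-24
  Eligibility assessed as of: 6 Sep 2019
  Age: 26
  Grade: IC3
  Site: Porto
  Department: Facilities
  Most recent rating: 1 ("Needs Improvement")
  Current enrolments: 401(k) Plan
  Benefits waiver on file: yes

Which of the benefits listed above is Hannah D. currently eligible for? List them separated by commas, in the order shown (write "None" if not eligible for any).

401(k) Plan

Service from 2015-05-24 to 6 Sep 2019: 1566 days.
Unlimited PTO Program — status full-time ✓; benefits waiver on file ✓; site Porto ✗ (not Lyon) → not eligible.
Annual Bonus Plan — benefits waiver on file ✓; 38 hrs/wk ≥ 35 ✓; grade IC3 ≥ IC2 ✓; site Porto ✗ (not Albany or Pune) → not eligible.
Professional Development Fund — status full-time ✓; age 26 ≥ 25 ✓; rating 1 < 2 ✗ → not eligible.
Legal Services Plan — benefits waiver on file ✓; age 26 ≥ 21 ✓; rating 1 < 2 ✗ → not eligible.
Vision Plan — status full-time ✗ (requires seasonal) → not eligible.
401(k) Plan — status full-time ✓ (not excluded); benefits waiver on file ✓; age 26 ≥ 18 ✓; grade IC3 ≥ IC2 ✓ → eligible.
Caregiver Leave — status full-time ✓ (not excluded); benefits waiver on file ✓; rating 1 < 3 ✗ → not eligible.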